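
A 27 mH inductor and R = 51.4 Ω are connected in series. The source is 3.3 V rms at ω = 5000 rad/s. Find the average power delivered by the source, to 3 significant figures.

X_L = ωL = 135 Ω
Z = 51.4 + j135 Ω
|Z| = √(51.4² + 135²) = 144 Ω
∠Z = arctan(135/51.4) = 69.2°
I = V/|Z| = 22.8 mA
P = VI cos φ = 3.3 × 0.0228 × cos(69.2°) = 26.8 mW

26.8 mW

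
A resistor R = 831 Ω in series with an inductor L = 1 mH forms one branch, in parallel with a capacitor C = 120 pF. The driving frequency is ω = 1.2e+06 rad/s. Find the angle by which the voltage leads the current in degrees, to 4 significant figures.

47.07°

X_L = ωL = 1200 Ω
X_C = 1/(ωC) = 6944 Ω
Branch 1 (R+jX_L): Z₁ = 831.0 + j1200 Ω, |Z₁| = 1460 Ω
Branch 2 (−jX_C): Z₂ = −j6944 Ω
Parallel: Z = Z₁Z₂/(Z₁+Z₂), |Z| = 1746 Ω, ∠Z = 47.07°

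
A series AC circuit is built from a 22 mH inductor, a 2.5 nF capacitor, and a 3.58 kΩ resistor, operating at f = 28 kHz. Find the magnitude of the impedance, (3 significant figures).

3920 Ω

ω = 2πf = 175900 rad/s
X_L = ωL = 3870 Ω
X_C = 1/(ωC) = 2270 Ω
Net reactance X = X_L − X_C = 1600 Ω
Z = 3580 + j1600 Ω
|Z| = √(3580² + 1600²) = 3920 Ω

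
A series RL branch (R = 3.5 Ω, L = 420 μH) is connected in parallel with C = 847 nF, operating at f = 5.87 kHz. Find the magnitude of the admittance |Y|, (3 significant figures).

33.2 mS

ω = 2πf = 36880 rad/s
X_L = ωL = 15.5 Ω
X_C = 1/(ωC) = 32.0 Ω
Branch 1 (R+jX_L): Z₁ = 3.50 + j15.5 Ω, |Z₁| = 15.9 Ω
Branch 2 (−jX_C): Z₂ = −j32.0 Ω
Parallel: Z = Z₁Z₂/(Z₁+Z₂), |Z| = 30.1 Ω, ∠Z = 65.3°
|Y| = 1/|Z| = 33.2 mS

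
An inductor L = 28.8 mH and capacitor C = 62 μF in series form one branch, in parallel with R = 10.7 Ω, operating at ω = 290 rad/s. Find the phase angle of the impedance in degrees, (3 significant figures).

-12.8°

X_L = ωL = 8.35 Ω
X_C = 1/(ωC) = 55.6 Ω
Branch 1: Z₁ = R = 10.7 Ω
Branch 2 (series LC): Z₂ = j(X_L − X_C) = −j47.3 Ω
Parallel: Z = Z₁Z₂/(Z₁+Z₂), |Z| = 10.4 Ω, ∠Z = -12.8°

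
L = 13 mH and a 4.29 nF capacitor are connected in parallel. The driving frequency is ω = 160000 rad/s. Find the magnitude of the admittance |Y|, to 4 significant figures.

205.6 μS

X_L = ωL = 2080 Ω
X_C = 1/(ωC) = 1457 Ω
Parallel: admittances add. Y = 1/(jωL) + jωC
Y = (0 + j0.0002056) S
|Y| = 0.0002056 S → |Z| = 1/|Y| = 4863 Ω, ∠Z = −∠Y = -90.00°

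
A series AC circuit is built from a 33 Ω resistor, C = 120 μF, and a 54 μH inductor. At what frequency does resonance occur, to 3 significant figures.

1.98 kHz

ω₀ = 1/√(LC) = 1/√(5.4e-05 × 0.00012) = 12420 rad/s
f₀ = ω₀/(2π) = 1.98 kHz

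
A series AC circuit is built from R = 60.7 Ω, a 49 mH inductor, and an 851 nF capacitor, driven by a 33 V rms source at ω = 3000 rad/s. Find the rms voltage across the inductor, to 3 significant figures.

19.2 V

X_L = ωL = 147 Ω
X_C = 1/(ωC) = 392 Ω
Net reactance X = X_L − X_C = -245 Ω
Z = 60.7 − j245 Ω
|Z| = √(60.7² + 245²) = 252 Ω
I = V/|Z| = 131 mA
V_L = I·|Z_L| = 0.131 × 147 = 19.2 V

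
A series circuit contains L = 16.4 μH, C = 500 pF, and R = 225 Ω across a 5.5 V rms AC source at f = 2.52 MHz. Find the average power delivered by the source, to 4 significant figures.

99.49 mW

ω = 2πf = 1.583e+07 rad/s
X_L = ωL = 259.7 Ω
X_C = 1/(ωC) = 126.3 Ω
Net reactance X = X_L − X_C = 133.4 Ω
Z = 225.0 + j133.4 Ω
|Z| = √(225.0² + 133.4²) = 261.6 Ω
∠Z = arctan(133.4/225.0) = 30.66°
I = V/|Z| = 21.03 mA
P = VI cos φ = 5.5 × 0.02103 × cos(30.66°) = 99.49 mW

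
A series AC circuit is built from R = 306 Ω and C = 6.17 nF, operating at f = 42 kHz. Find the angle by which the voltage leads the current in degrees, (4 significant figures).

ω = 2πf = 263900 rad/s
X_C = 1/(ωC) = 614.2 Ω
Z = 306.0 − j614.2 Ω
|Z| = √(306.0² + 614.2²) = 686.2 Ω
∠Z = arctan(-614.2/306.0) = -63.52°

-63.52°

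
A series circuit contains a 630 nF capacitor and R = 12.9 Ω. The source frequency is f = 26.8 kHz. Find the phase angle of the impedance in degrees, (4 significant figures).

-36.16°

ω = 2πf = 168400 rad/s
X_C = 1/(ωC) = 9.426 Ω
Z = 12.90 − j9.426 Ω
|Z| = √(12.90² + 9.426²) = 15.98 Ω
∠Z = arctan(-9.426/12.90) = -36.16°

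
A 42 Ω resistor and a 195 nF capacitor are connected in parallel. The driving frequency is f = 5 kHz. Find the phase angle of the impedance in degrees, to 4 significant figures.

ω = 2πf = 31420 rad/s
X_C = 1/(ωC) = 163.2 Ω
Parallel: admittances add. Y = 1/R + jωC
Y = (0.02381 + j0.006126) S
|Y| = 0.02459 S → |Z| = 1/|Y| = 40.68 Ω, ∠Z = −∠Y = -14.43°

-14.43°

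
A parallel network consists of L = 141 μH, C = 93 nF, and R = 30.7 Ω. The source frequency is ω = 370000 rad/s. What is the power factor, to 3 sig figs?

0.906

X_L = ωL = 52.2 Ω
X_C = 1/(ωC) = 29.1 Ω
Parallel: admittances add. Y = 1/R + 1/(jωL) + jωC
Y = (0.0326 + j0.0152) S
|Y| = 0.0360 S → |Z| = 1/|Y| = 27.8 Ω, ∠Z = −∠Y = -25.1°
cos φ = cos(-25.1°) = 0.906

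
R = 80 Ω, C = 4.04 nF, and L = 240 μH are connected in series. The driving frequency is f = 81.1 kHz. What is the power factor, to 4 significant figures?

ω = 2πf = 509600 rad/s
X_L = ωL = 122.3 Ω
X_C = 1/(ωC) = 485.8 Ω
Net reactance X = X_L − X_C = -363.5 Ω
Z = 80.00 − j363.5 Ω
|Z| = √(80.00² + 363.5²) = 372.2 Ω
∠Z = arctan(-363.5/80.00) = -77.59°
cos φ = cos(-77.59°) = 0.2150

0.2150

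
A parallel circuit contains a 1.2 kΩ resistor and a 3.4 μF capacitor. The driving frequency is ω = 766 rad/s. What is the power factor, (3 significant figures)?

0.305

X_C = 1/(ωC) = 384 Ω
Parallel: admittances add. Y = 1/R + jωC
Y = (0.000833 + j0.00260) S
|Y| = 0.00273 S → |Z| = 1/|Y| = 366 Ω, ∠Z = −∠Y = -72.3°
cos φ = cos(-72.3°) = 0.305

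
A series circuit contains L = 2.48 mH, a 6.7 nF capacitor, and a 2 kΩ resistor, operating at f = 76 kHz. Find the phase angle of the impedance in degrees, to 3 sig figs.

ω = 2πf = 477500 rad/s
X_L = ωL = 1180 Ω
X_C = 1/(ωC) = 313 Ω
Net reactance X = X_L − X_C = 872 Ω
Z = 2000 + j872 Ω
|Z| = √(2000² + 872²) = 2180 Ω
∠Z = arctan(872/2000) = 23.5°

23.5°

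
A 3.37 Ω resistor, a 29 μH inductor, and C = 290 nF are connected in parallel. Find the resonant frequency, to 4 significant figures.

54.88 kHz

ω₀ = 1/√(LC) = 1/√(2.9e-05 × 2.9e-07) = 344800 rad/s
f₀ = ω₀/(2π) = 54.88 kHz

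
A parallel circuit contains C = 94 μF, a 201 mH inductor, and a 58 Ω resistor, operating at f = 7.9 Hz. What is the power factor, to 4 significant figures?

0.1776

ω = 2πf = 49.64 rad/s
X_L = ωL = 9.977 Ω
X_C = 1/(ωC) = 214.3 Ω
Parallel: admittances add. Y = 1/R + 1/(jωL) + jωC
Y = (0.01724 − j0.09556) S
|Y| = 0.09711 S → |Z| = 1/|Y| = 10.30 Ω, ∠Z = −∠Y = 79.77°
cos φ = cos(79.77°) = 0.1776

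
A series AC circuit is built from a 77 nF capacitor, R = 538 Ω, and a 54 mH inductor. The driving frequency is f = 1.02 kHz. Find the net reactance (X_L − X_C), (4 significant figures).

-1680 Ω

ω = 2πf = 6409 rad/s
X_L = ωL = 346.1 Ω
X_C = 1/(ωC) = 2026 Ω
X = 346.1 − 2026 = -1680 Ω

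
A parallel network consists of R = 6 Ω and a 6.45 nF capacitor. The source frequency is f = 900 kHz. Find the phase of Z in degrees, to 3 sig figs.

ω = 2πf = 5.655e+06 rad/s
X_C = 1/(ωC) = 27.4 Ω
Parallel: admittances add. Y = 1/R + jωC
Y = (0.167 + j0.0365) S
|Y| = 0.171 S → |Z| = 1/|Y| = 5.86 Ω, ∠Z = −∠Y = -12.3°

-12.3°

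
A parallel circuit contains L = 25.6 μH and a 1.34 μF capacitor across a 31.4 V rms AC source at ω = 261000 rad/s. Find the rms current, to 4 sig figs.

X_L = ωL = 6.682 Ω
X_C = 1/(ωC) = 2.859 Ω
Parallel: admittances add. Y = 1/(jωL) + jωC
Y = (0 + j0.2001) S
|Y| = 0.2001 S → |Z| = 1/|Y| = 4.998 Ω, ∠Z = −∠Y = -90.00°
I = V/|Z| = 31.4/4.998 = 6.282 A

6.282 A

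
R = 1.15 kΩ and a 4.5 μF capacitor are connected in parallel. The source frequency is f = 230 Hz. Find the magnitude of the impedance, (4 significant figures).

ω = 2πf = 1445 rad/s
X_C = 1/(ωC) = 153.8 Ω
Parallel: admittances add. Y = 1/R + jωC
Y = (0.0008696 + j0.006503) S
|Y| = 0.006561 S → |Z| = 1/|Y| = 152.4 Ω, ∠Z = −∠Y = -82.38°

152.4 Ω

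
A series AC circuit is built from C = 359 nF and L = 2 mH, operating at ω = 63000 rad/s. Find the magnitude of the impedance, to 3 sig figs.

81.8 Ω

X_L = ωL = 126 Ω
X_C = 1/(ωC) = 44.2 Ω
Net reactance X = X_L − X_C = 81.8 Ω
Z = j81.8 Ω
|Z| = √(0² + 81.8²) = 81.8 Ω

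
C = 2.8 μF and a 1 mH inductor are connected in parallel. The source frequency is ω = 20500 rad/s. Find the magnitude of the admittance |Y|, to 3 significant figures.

X_L = ωL = 20.5 Ω
X_C = 1/(ωC) = 17.4 Ω
Parallel: admittances add. Y = 1/(jωL) + jωC
Y = (0 + j0.00862) S
|Y| = 0.00862 S → |Z| = 1/|Y| = 116 Ω, ∠Z = −∠Y = -90.0°

8.62 mS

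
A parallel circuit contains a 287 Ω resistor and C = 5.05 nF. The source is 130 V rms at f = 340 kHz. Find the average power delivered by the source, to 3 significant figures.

58.9 W

ω = 2πf = 2.136e+06 rad/s
X_C = 1/(ωC) = 92.7 Ω
Parallel: admittances add. Y = 1/R + jωC
Y = (0.00348 + j0.0108) S
|Y| = 0.0113 S → |Z| = 1/|Y| = 88.2 Ω, ∠Z = −∠Y = -72.1°
I = V/|Z| = 1.47 A
P = VI cos φ = 130 × 1.47 × cos(-72.1°) = 58.9 W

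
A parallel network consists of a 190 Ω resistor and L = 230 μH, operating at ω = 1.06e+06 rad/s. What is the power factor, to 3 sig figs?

0.789

X_L = ωL = 244 Ω
Parallel: admittances add. Y = 1/R + 1/(jωL)
Y = (0.00526 − j0.00410) S
|Y| = 0.00667 S → |Z| = 1/|Y| = 150 Ω, ∠Z = −∠Y = 37.9°
cos φ = cos(37.9°) = 0.789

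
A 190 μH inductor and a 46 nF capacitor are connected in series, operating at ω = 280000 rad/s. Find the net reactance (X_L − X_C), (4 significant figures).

X_L = ωL = 53.20 Ω
X_C = 1/(ωC) = 77.64 Ω
X = 53.20 − 77.64 = -24.44 Ω

-24.44 Ω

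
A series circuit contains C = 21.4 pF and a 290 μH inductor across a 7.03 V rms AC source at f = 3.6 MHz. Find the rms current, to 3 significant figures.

1.56 mA

ω = 2πf = 2.262e+07 rad/s
X_L = ωL = 6560 Ω
X_C = 1/(ωC) = 2070 Ω
Net reactance X = X_L − X_C = 4490 Ω
Z = j4490 Ω
|Z| = √(0² + 4490²) = 4490 Ω
I = V/|Z| = 7.03/4490 = 1.56 mA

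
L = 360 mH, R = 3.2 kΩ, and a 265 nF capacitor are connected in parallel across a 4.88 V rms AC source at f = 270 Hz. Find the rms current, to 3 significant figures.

5.99 mA

ω = 2πf = 1696 rad/s
X_L = ωL = 611 Ω
X_C = 1/(ωC) = 2220 Ω
Parallel: admittances add. Y = 1/R + 1/(jωL) + jωC
Y = (0.000313 − j0.00119) S
|Y| = 0.00123 S → |Z| = 1/|Y| = 814 Ω, ∠Z = −∠Y = 75.3°
I = V/|Z| = 4.88/814 = 5.99 mA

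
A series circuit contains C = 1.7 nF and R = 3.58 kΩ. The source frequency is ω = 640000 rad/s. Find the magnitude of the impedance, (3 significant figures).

X_C = 1/(ωC) = 919 Ω
Z = 3580 − j919 Ω
|Z| = √(3580² + 919²) = 3700 Ω

3700 Ω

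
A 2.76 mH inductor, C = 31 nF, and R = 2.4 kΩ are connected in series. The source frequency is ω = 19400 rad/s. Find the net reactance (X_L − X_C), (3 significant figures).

-1610 Ω

X_L = ωL = 53.5 Ω
X_C = 1/(ωC) = 1660 Ω
X = 53.5 − 1660 = -1610 Ω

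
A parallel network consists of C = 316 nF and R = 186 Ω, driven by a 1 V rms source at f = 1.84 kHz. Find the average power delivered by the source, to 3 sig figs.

ω = 2πf = 11560 rad/s
X_C = 1/(ωC) = 274 Ω
Parallel: admittances add. Y = 1/R + jωC
Y = (0.00538 + j0.00365) S
|Y| = 0.00650 S → |Z| = 1/|Y| = 154 Ω, ∠Z = −∠Y = -34.2°
I = V/|Z| = 6.50 mA
P = VI cos φ = 1 × 0.00650 × cos(-34.2°) = 5.38 mW

5.38 mW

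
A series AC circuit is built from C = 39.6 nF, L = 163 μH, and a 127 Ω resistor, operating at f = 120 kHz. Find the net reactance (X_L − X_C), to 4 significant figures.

ω = 2πf = 754000 rad/s
X_L = ωL = 122.9 Ω
X_C = 1/(ωC) = 33.49 Ω
X = 122.9 − 33.49 = 89.41 Ω

89.41 Ω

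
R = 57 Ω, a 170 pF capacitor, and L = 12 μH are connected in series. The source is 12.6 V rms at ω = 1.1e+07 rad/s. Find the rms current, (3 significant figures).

31.0 mA

X_L = ωL = 132 Ω
X_C = 1/(ωC) = 535 Ω
Net reactance X = X_L − X_C = -403 Ω
Z = 57.0 − j403 Ω
|Z| = √(57.0² + 403²) = 407 Ω
I = V/|Z| = 12.6/407 = 31.0 mA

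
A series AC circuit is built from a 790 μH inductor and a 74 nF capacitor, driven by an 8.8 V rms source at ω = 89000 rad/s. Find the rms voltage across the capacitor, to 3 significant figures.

X_L = ωL = 70.3 Ω
X_C = 1/(ωC) = 152 Ω
Net reactance X = X_L − X_C = -81.5 Ω
Z = − j81.5 Ω
|Z| = √(0² + 81.5²) = 81.5 Ω
I = V/|Z| = 108 mA
V_C = I·|Z_C| = 0.108 × 152 = 16.4 V

16.4 V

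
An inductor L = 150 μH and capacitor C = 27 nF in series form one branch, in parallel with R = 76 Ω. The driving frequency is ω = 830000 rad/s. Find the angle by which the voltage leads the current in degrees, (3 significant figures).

X_L = ωL = 124 Ω
X_C = 1/(ωC) = 44.6 Ω
Branch 1: Z₁ = R = 76.0 Ω
Branch 2 (series LC): Z₂ = j(X_L − X_C) = j79.9 Ω
Parallel: Z = Z₁Z₂/(Z₁+Z₂), |Z| = 55.1 Ω, ∠Z = 43.6°

43.6°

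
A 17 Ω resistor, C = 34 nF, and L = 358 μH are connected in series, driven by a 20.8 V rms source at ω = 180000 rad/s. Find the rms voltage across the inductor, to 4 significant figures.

X_L = ωL = 64.44 Ω
X_C = 1/(ωC) = 163.4 Ω
Net reactance X = X_L − X_C = -98.96 Ω
Z = 17.00 − j98.96 Ω
|Z| = √(17.00² + 98.96²) = 100.4 Ω
I = V/|Z| = 207.2 mA
V_L = I·|Z_L| = 0.2072 × 64.44 = 13.35 V

13.35 V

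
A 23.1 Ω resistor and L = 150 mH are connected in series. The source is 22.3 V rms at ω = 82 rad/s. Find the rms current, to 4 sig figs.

X_L = ωL = 12.30 Ω
Z = 23.10 + j12.30 Ω
|Z| = √(23.10² + 12.30²) = 26.17 Ω
I = V/|Z| = 22.3/26.17 = 852.1 mA

852.1 mA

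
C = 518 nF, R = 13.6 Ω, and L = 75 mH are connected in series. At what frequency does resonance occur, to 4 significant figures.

ω₀ = 1/√(LC) = 1/√(0.075 × 5.18e-07) = 5073 rad/s
f₀ = ω₀/(2π) = 807.5 Hz

807.5 Hz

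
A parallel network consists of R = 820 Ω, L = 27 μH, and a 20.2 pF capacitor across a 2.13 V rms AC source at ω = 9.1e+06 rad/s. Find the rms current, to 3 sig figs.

8.68 mA

X_L = ωL = 246 Ω
X_C = 1/(ωC) = 5440 Ω
Parallel: admittances add. Y = 1/R + 1/(jωL) + jωC
Y = (0.00122 − j0.00389) S
|Y| = 0.00407 S → |Z| = 1/|Y| = 246 Ω, ∠Z = −∠Y = 72.6°
I = V/|Z| = 2.13/246 = 8.68 mA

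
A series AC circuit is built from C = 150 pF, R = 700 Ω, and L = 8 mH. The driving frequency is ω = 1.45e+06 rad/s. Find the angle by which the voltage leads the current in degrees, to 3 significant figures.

X_L = ωL = 11600 Ω
X_C = 1/(ωC) = 4600 Ω
Net reactance X = X_L − X_C = 7000 Ω
Z = 700 + j7000 Ω
|Z| = √(700² + 7000²) = 7040 Ω
∠Z = arctan(7000/700) = 84.3°

84.3°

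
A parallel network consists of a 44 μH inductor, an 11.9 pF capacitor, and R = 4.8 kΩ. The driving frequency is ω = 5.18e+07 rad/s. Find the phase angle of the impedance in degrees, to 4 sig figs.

-40.46°

X_L = ωL = 2279 Ω
X_C = 1/(ωC) = 1622 Ω
Parallel: admittances add. Y = 1/R + 1/(jωL) + jωC
Y = (0.0002083 + j0.0001777) S
|Y| = 0.0002738 S → |Z| = 1/|Y| = 3652 Ω, ∠Z = −∠Y = -40.46°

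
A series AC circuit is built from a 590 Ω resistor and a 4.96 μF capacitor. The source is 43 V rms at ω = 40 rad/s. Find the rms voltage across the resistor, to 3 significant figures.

5.00 V

X_C = 1/(ωC) = 5040 Ω
Z = 590 − j5040 Ω
|Z| = √(590² + 5040²) = 5070 Ω
I = V/|Z| = 8.47 mA
V_R = I·|Z_R| = 0.00847 × 590 = 5.00 V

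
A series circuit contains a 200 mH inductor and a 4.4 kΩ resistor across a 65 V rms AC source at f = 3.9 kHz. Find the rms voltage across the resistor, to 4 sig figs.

ω = 2πf = 24500 rad/s
X_L = ωL = 4901 Ω
Z = 4400 + j4901 Ω
|Z| = √(4400² + 4901²) = 6586 Ω
I = V/|Z| = 9.869 mA
V_R = I·|Z_R| = 0.009869 × 4400 = 43.42 V

43.42 V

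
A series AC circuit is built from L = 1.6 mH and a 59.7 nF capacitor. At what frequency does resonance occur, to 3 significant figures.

16.3 kHz

ω₀ = 1/√(LC) = 1/√(0.0016 × 5.97e-08) = 102300 rad/s
f₀ = ω₀/(2π) = 16.3 kHz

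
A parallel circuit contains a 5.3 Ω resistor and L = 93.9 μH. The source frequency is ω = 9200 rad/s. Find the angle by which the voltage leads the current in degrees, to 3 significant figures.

80.7°

X_L = ωL = 0.864 Ω
Parallel: admittances add. Y = 1/R + 1/(jωL)
Y = (0.189 − j1.16) S
|Y| = 1.17 S → |Z| = 1/|Y| = 0.853 Ω, ∠Z = −∠Y = 80.7°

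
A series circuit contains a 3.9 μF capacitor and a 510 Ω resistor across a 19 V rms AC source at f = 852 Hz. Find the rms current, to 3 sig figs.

37.1 mA

ω = 2πf = 5353 rad/s
X_C = 1/(ωC) = 47.9 Ω
Z = 510 − j47.9 Ω
|Z| = √(510² + 47.9²) = 512 Ω
I = V/|Z| = 19/512 = 37.1 mA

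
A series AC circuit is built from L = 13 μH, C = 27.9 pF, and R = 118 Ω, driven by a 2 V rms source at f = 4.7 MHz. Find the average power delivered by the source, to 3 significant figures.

672 μW

ω = 2πf = 2.953e+07 rad/s
X_L = ωL = 384 Ω
X_C = 1/(ωC) = 1210 Ω
Net reactance X = X_L − X_C = -830 Ω
Z = 118 − j830 Ω
|Z| = √(118² + 830²) = 838 Ω
∠Z = arctan(-830/118) = -81.9°
I = V/|Z| = 2.39 mA
P = VI cos φ = 2 × 0.00239 × cos(-81.9°) = 672 μW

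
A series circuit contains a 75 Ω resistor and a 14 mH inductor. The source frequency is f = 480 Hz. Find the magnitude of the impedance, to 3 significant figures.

ω = 2πf = 3016 rad/s
X_L = ωL = 42.2 Ω
Z = 75.0 + j42.2 Ω
|Z| = √(75.0² + 42.2²) = 86.1 Ω

86.1 Ω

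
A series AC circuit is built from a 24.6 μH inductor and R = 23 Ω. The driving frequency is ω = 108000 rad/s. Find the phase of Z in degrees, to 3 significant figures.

6.59°

X_L = ωL = 2.66 Ω
Z = 23.0 + j2.66 Ω
|Z| = √(23.0² + 2.66²) = 23.2 Ω
∠Z = arctan(2.66/23.0) = 6.59°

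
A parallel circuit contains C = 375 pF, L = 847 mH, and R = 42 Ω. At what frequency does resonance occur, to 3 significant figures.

8.93 kHz

ω₀ = 1/√(LC) = 1/√(0.847 × 3.75e-10) = 56110 rad/s
f₀ = ω₀/(2π) = 8.93 kHz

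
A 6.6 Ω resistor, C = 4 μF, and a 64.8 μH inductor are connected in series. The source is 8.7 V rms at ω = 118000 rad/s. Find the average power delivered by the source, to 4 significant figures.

6.740 W

X_L = ωL = 7.646 Ω
X_C = 1/(ωC) = 2.119 Ω
Net reactance X = X_L − X_C = 5.528 Ω
Z = 6.600 + j5.528 Ω
|Z| = √(6.600² + 5.528²) = 8.609 Ω
∠Z = arctan(5.528/6.600) = 39.95°
I = V/|Z| = 1.011 A
P = VI cos φ = 8.7 × 1.011 × cos(39.95°) = 6.740 W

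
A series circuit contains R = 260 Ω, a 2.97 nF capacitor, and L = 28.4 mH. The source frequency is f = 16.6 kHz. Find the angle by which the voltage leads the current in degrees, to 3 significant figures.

ω = 2πf = 104300 rad/s
X_L = ωL = 2960 Ω
X_C = 1/(ωC) = 3230 Ω
Net reactance X = X_L − X_C = -266 Ω
Z = 260 − j266 Ω
|Z| = √(260² + 266²) = 372 Ω
∠Z = arctan(-266/260) = -45.7°

-45.7°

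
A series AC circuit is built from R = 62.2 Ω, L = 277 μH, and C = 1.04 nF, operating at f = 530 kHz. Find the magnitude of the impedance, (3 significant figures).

ω = 2πf = 3.33e+06 rad/s
X_L = ωL = 922 Ω
X_C = 1/(ωC) = 289 Ω
Net reactance X = X_L − X_C = 634 Ω
Z = 62.2 + j634 Ω
|Z| = √(62.2² + 634²) = 637 Ω

637 Ω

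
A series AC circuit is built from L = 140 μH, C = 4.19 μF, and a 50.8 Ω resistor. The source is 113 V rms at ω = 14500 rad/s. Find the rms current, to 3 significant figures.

2.14 A

X_L = ωL = 2.03 Ω
X_C = 1/(ωC) = 16.5 Ω
Net reactance X = X_L − X_C = -14.4 Ω
Z = 50.8 − j14.4 Ω
|Z| = √(50.8² + 14.4²) = 52.8 Ω
I = V/|Z| = 113/52.8 = 2.14 A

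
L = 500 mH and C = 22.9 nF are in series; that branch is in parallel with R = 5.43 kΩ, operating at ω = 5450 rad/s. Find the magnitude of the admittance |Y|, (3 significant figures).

X_L = ωL = 2720 Ω
X_C = 1/(ωC) = 8010 Ω
Branch 1: Z₁ = R = 5430 Ω
Branch 2 (series LC): Z₂ = j(X_L − X_C) = −j5290 Ω
Parallel: Z = Z₁Z₂/(Z₁+Z₂), |Z| = 3790 Ω, ∠Z = -45.8°
|Y| = 1/|Z| = 264 μS

264 μS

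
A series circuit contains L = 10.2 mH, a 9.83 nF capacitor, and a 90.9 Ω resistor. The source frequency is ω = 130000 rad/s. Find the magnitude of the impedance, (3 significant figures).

551 Ω

X_L = ωL = 1330 Ω
X_C = 1/(ωC) = 783 Ω
Net reactance X = X_L − X_C = 543 Ω
Z = 90.9 + j543 Ω
|Z| = √(90.9² + 543²) = 551 Ω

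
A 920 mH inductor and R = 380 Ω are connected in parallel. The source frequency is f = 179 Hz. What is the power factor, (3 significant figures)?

0.939

ω = 2πf = 1125 rad/s
X_L = ωL = 1030 Ω
Parallel: admittances add. Y = 1/R + 1/(jωL)
Y = (0.00263 − j0.000966) S
|Y| = 0.00280 S → |Z| = 1/|Y| = 357 Ω, ∠Z = −∠Y = 20.2°
cos φ = cos(20.2°) = 0.939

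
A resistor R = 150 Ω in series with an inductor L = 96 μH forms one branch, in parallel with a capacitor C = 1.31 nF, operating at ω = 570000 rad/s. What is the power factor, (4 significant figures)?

0.9729

X_L = ωL = 54.72 Ω
X_C = 1/(ωC) = 1339 Ω
Branch 1 (R+jX_L): Z₁ = 150.0 + j54.72 Ω, |Z₁| = 159.7 Ω
Branch 2 (−jX_C): Z₂ = −j1339 Ω
Parallel: Z = Z₁Z₂/(Z₁+Z₂), |Z| = 165.3 Ω, ∠Z = 13.38°
cos φ = cos(13.38°) = 0.9729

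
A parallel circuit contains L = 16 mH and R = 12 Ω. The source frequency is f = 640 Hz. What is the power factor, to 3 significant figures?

0.983

ω = 2πf = 4021 rad/s
X_L = ωL = 64.3 Ω
Parallel: admittances add. Y = 1/R + 1/(jωL)
Y = (0.0833 − j0.0155) S
|Y| = 0.0848 S → |Z| = 1/|Y| = 11.8 Ω, ∠Z = −∠Y = 10.6°
cos φ = cos(10.6°) = 0.983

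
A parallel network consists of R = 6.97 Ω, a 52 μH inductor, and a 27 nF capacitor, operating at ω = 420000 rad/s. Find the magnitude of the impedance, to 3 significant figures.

X_L = ωL = 21.8 Ω
X_C = 1/(ωC) = 88.2 Ω
Parallel: admittances add. Y = 1/R + 1/(jωL) + jωC
Y = (0.143 − j0.0344) S
|Y| = 0.148 S → |Z| = 1/|Y| = 6.78 Ω, ∠Z = −∠Y = 13.5°

6.78 Ω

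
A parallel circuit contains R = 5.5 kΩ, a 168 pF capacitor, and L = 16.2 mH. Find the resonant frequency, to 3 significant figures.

ω₀ = 1/√(LC) = 1/√(0.0162 × 1.68e-10) = 606200 rad/s
f₀ = ω₀/(2π) = 96.5 kHz

96.5 kHz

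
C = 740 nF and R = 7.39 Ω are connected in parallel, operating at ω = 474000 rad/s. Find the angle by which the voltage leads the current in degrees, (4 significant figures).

X_C = 1/(ωC) = 2.851 Ω
Parallel: admittances add. Y = 1/R + jωC
Y = (0.1353 + j0.3508) S
|Y| = 0.3760 S → |Z| = 1/|Y| = 2.660 Ω, ∠Z = −∠Y = -68.90°

-68.90°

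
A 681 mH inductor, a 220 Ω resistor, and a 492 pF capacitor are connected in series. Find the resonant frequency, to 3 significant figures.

8.69 kHz

ω₀ = 1/√(LC) = 1/√(0.681 × 4.92e-10) = 54630 rad/s
f₀ = ω₀/(2π) = 8.69 kHz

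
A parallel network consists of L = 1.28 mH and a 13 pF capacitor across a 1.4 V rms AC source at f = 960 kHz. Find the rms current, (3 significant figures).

ω = 2πf = 6.032e+06 rad/s
X_L = ωL = 7720 Ω
X_C = 1/(ωC) = 12800 Ω
Parallel: admittances add. Y = 1/(jωL) + jωC
Y = (0 − j5.11e-05) S
|Y| = 5.11e-05 S → |Z| = 1/|Y| = 19600 Ω, ∠Z = −∠Y = 90.0°
I = V/|Z| = 1.4/19600 = 71.5 μA

71.5 μA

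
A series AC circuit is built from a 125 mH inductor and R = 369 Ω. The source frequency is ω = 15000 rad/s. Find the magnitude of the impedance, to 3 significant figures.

X_L = ωL = 1880 Ω
Z = 369 + j1880 Ω
|Z| = √(369² + 1880²) = 1910 Ω

1910 Ω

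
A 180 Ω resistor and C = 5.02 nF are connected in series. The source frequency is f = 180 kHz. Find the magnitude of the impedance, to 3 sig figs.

ω = 2πf = 1.131e+06 rad/s
X_C = 1/(ωC) = 176 Ω
Z = 180 − j176 Ω
|Z| = √(180² + 176²) = 252 Ω

252 Ω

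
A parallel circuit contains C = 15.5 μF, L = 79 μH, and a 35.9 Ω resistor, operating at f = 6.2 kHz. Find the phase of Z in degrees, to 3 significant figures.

ω = 2πf = 38960 rad/s
X_L = ωL = 3.08 Ω
X_C = 1/(ωC) = 1.66 Ω
Parallel: admittances add. Y = 1/R + 1/(jωL) + jωC
Y = (0.0279 + j0.279) S
|Y| = 0.280 S → |Z| = 1/|Y| = 3.57 Ω, ∠Z = −∠Y = -84.3°

-84.3°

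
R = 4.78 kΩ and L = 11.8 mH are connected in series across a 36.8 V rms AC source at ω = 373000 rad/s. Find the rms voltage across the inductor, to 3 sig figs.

24.9 V

X_L = ωL = 4400 Ω
Z = 4780 + j4400 Ω
|Z| = √(4780² + 4400²) = 6500 Ω
I = V/|Z| = 5.66 mA
V_L = I·|Z_L| = 0.00566 × 4400 = 24.9 V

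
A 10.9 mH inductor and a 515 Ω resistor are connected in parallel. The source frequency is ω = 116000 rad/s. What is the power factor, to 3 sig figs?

X_L = ωL = 1260 Ω
Parallel: admittances add. Y = 1/R + 1/(jωL)
Y = (0.00194 − j0.000791) S
|Y| = 0.00210 S → |Z| = 1/|Y| = 477 Ω, ∠Z = −∠Y = 22.2°
cos φ = cos(22.2°) = 0.926

0.926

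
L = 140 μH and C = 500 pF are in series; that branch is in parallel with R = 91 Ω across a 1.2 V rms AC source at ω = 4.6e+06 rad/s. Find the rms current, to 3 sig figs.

14.4 mA

X_L = ωL = 644 Ω
X_C = 1/(ωC) = 435 Ω
Branch 1: Z₁ = R = 91.0 Ω
Branch 2 (series LC): Z₂ = j(X_L − X_C) = j209 Ω
Parallel: Z = Z₁Z₂/(Z₁+Z₂), |Z| = 83.4 Ω, ∠Z = 23.5°
I = V/|Z| = 1.2/83.4 = 14.4 mA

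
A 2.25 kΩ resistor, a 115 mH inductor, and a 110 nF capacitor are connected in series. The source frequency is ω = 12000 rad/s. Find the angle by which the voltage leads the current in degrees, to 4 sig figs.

X_L = ωL = 1380 Ω
X_C = 1/(ωC) = 757.6 Ω
Net reactance X = X_L − X_C = 622.4 Ω
Z = 2250 + j622.4 Ω
|Z| = √(2250² + 622.4²) = 2335 Ω
∠Z = arctan(622.4/2250) = 15.46°

15.46°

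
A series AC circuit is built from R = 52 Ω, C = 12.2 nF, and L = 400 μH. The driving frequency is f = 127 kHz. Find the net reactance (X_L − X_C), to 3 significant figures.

ω = 2πf = 798000 rad/s
X_L = ωL = 319 Ω
X_C = 1/(ωC) = 103 Ω
X = 319 − 103 = 216 Ω

216 Ω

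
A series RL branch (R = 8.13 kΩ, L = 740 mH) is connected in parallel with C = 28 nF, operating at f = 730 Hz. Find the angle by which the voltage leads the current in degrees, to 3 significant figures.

-39.0°

ω = 2πf = 4587 rad/s
X_L = ωL = 3390 Ω
X_C = 1/(ωC) = 7790 Ω
Branch 1 (R+jX_L): Z₁ = 8130 + j3390 Ω, |Z₁| = 8810 Ω
Branch 2 (−jX_C): Z₂ = −j7790 Ω
Parallel: Z = Z₁Z₂/(Z₁+Z₂), |Z| = 7420 Ω, ∠Z = -39.0°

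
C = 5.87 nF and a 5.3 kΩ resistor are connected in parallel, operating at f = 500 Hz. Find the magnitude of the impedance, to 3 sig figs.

ω = 2πf = 3142 rad/s
X_C = 1/(ωC) = 54200 Ω
Parallel: admittances add. Y = 1/R + jωC
Y = (0.000189 + j1.84e-05) S
|Y| = 0.000190 S → |Z| = 1/|Y| = 5270 Ω, ∠Z = −∠Y = -5.58°

5270 Ω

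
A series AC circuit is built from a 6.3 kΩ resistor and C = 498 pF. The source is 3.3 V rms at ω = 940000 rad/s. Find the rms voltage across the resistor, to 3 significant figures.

X_C = 1/(ωC) = 2140 Ω
Z = 6300 − j2140 Ω
|Z| = √(6300² + 2140²) = 6650 Ω
I = V/|Z| = 496 μA
V_R = I·|Z_R| = 0.000496 × 6300 = 3.13 V

3.13 V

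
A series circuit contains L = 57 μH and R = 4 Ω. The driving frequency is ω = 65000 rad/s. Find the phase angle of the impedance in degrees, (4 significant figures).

42.81°

X_L = ωL = 3.705 Ω
Z = 4.000 + j3.705 Ω
|Z| = √(4.000² + 3.705²) = 5.452 Ω
∠Z = arctan(3.705/4.000) = 42.81°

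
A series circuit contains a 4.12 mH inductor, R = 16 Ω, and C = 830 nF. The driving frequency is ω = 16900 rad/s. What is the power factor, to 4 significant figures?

0.9946

X_L = ωL = 69.63 Ω
X_C = 1/(ωC) = 71.29 Ω
Net reactance X = X_L − X_C = -1.663 Ω
Z = 16.00 − j1.663 Ω
|Z| = √(16.00² + 1.663²) = 16.09 Ω
∠Z = arctan(-1.663/16.00) = -5.934°
cos φ = cos(-5.934°) = 0.9946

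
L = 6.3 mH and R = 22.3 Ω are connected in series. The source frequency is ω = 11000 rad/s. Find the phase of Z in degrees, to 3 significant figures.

X_L = ωL = 69.3 Ω
Z = 22.3 + j69.3 Ω
|Z| = √(22.3² + 69.3²) = 72.8 Ω
∠Z = arctan(69.3/22.3) = 72.2°

72.2°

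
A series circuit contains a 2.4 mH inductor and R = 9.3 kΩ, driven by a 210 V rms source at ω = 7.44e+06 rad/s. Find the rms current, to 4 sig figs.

X_L = ωL = 17860 Ω
Z = 9300 + j17860 Ω
|Z| = √(9300² + 17860²) = 20130 Ω
I = V/|Z| = 210/20130 = 10.43 mA

10.43 mA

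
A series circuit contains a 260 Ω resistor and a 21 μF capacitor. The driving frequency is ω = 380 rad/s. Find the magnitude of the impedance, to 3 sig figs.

289 Ω

X_C = 1/(ωC) = 125 Ω
Z = 260 − j125 Ω
|Z| = √(260² + 125²) = 289 Ω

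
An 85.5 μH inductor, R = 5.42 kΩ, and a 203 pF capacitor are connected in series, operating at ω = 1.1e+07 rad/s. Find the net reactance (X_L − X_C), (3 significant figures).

493 Ω

X_L = ωL = 940 Ω
X_C = 1/(ωC) = 448 Ω
X = 940 − 448 = 493 Ω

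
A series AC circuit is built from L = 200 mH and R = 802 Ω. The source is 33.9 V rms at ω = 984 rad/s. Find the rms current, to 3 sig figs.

X_L = ωL = 197 Ω
Z = 802 + j197 Ω
|Z| = √(802² + 197²) = 826 Ω
I = V/|Z| = 33.9/826 = 41.1 mA

41.1 mA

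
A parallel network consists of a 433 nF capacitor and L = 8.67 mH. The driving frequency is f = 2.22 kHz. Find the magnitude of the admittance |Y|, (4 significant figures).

2.229 mS

ω = 2πf = 13950 rad/s
X_L = ωL = 120.9 Ω
X_C = 1/(ωC) = 165.6 Ω
Parallel: admittances add. Y = 1/(jωL) + jωC
Y = (0 − j0.002229) S
|Y| = 0.002229 S → |Z| = 1/|Y| = 448.6 Ω, ∠Z = −∠Y = 90.00°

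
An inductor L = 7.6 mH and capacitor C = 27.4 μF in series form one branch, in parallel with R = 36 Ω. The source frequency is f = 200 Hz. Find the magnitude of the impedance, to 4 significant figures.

ω = 2πf = 1257 rad/s
X_L = ωL = 9.550 Ω
X_C = 1/(ωC) = 29.04 Ω
Branch 1: Z₁ = R = 36.00 Ω
Branch 2 (series LC): Z₂ = j(X_L − X_C) = −j19.49 Ω
Parallel: Z = Z₁Z₂/(Z₁+Z₂), |Z| = 17.14 Ω, ∠Z = -61.57°

17.14 Ω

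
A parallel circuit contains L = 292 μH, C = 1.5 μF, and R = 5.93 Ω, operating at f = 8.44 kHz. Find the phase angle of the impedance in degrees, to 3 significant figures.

ω = 2πf = 53030 rad/s
X_L = ωL = 15.5 Ω
X_C = 1/(ωC) = 12.6 Ω
Parallel: admittances add. Y = 1/R + 1/(jωL) + jωC
Y = (0.169 + j0.0150) S
|Y| = 0.169 S → |Z| = 1/|Y| = 5.91 Ω, ∠Z = −∠Y = -5.07°

-5.07°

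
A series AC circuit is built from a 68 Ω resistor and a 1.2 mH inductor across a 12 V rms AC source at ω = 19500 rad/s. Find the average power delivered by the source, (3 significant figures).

1.89 W

X_L = ωL = 23.4 Ω
Z = 68.0 + j23.4 Ω
|Z| = √(68.0² + 23.4²) = 71.9 Ω
∠Z = arctan(23.4/68.0) = 19.0°
I = V/|Z| = 167 mA
P = VI cos φ = 12 × 0.167 × cos(19.0°) = 1.89 W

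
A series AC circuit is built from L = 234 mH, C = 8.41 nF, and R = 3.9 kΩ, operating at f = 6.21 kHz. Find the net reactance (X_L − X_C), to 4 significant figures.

ω = 2πf = 39020 rad/s
X_L = ωL = 9130 Ω
X_C = 1/(ωC) = 3047 Ω
X = 9130 − 3047 = 6083 Ω

6083 Ω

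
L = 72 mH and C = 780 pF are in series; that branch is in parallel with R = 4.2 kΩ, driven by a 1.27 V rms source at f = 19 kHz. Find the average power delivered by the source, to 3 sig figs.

384 μW

ω = 2πf = 119400 rad/s
X_L = ωL = 8600 Ω
X_C = 1/(ωC) = 10700 Ω
Branch 1: Z₁ = R = 4200 Ω
Branch 2 (series LC): Z₂ = j(X_L − X_C) = −j2140 Ω
Parallel: Z = Z₁Z₂/(Z₁+Z₂), |Z| = 1910 Ω, ∠Z = -63.0°
I = V/|Z| = 665 μA
P = VI cos φ = 1.27 × 0.000665 × cos(-63.0°) = 384 μW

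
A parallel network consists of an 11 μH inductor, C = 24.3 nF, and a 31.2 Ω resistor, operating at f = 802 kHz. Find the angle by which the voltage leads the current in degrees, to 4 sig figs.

ω = 2πf = 5.039e+06 rad/s
X_L = ωL = 55.43 Ω
X_C = 1/(ωC) = 8.167 Ω
Parallel: admittances add. Y = 1/R + 1/(jωL) + jωC
Y = (0.03205 + j0.1044) S
|Y| = 0.1092 S → |Z| = 1/|Y| = 9.156 Ω, ∠Z = −∠Y = -72.93°

-72.93°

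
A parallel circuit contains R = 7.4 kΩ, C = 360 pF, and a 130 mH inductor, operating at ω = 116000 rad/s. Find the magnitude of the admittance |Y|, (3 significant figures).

137 μS

X_L = ωL = 15100 Ω
X_C = 1/(ωC) = 23900 Ω
Parallel: admittances add. Y = 1/R + 1/(jωL) + jωC
Y = (0.000135 − j2.46e-05) S
|Y| = 0.000137 S → |Z| = 1/|Y| = 7280 Ω, ∠Z = −∠Y = 10.3°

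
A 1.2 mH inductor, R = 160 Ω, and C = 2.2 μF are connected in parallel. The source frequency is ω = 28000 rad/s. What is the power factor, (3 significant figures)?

0.193

X_L = ωL = 33.6 Ω
X_C = 1/(ωC) = 16.2 Ω
Parallel: admittances add. Y = 1/R + 1/(jωL) + jωC
Y = (0.00625 + j0.0318) S
|Y| = 0.0324 S → |Z| = 1/|Y| = 30.8 Ω, ∠Z = −∠Y = -78.9°
cos φ = cos(-78.9°) = 0.193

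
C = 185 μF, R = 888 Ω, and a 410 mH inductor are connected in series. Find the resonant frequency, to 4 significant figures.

ω₀ = 1/√(LC) = 1/√(0.41 × 0.000185) = 114.8 rad/s
f₀ = ω₀/(2π) = 18.27 Hz

18.27 Hz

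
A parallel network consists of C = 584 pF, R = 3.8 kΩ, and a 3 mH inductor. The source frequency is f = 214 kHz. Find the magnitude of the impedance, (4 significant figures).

ω = 2πf = 1.345e+06 rad/s
X_L = ωL = 4034 Ω
X_C = 1/(ωC) = 1273 Ω
Parallel: admittances add. Y = 1/R + 1/(jωL) + jωC
Y = (0.0002632 + j0.0005373) S
|Y| = 0.0005983 S → |Z| = 1/|Y| = 1671 Ω, ∠Z = −∠Y = -63.91°

1671 Ω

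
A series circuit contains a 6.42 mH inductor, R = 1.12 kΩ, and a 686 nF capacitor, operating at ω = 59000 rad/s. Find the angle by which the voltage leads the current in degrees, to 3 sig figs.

X_L = ωL = 379 Ω
X_C = 1/(ωC) = 24.7 Ω
Net reactance X = X_L − X_C = 354 Ω
Z = 1120 + j354 Ω
|Z| = √(1120² + 354²) = 1170 Ω
∠Z = arctan(354/1120) = 17.5°

17.5°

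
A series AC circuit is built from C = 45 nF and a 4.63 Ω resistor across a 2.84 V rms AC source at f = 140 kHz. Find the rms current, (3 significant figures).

ω = 2πf = 879600 rad/s
X_C = 1/(ωC) = 25.3 Ω
Z = 4.63 − j25.3 Ω
|Z| = √(4.63² + 25.3²) = 25.7 Ω
I = V/|Z| = 2.84/25.7 = 111 mA

111 mA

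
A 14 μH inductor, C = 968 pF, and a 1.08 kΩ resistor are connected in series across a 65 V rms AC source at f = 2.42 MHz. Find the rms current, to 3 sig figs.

59.7 mA

ω = 2πf = 1.521e+07 rad/s
X_L = ωL = 213 Ω
X_C = 1/(ωC) = 67.9 Ω
Net reactance X = X_L − X_C = 145 Ω
Z = 1080 + j145 Ω
|Z| = √(1080² + 145²) = 1090 Ω
I = V/|Z| = 65/1090 = 59.7 mA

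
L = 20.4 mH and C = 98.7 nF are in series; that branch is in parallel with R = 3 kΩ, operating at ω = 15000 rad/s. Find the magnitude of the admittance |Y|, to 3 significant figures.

X_L = ωL = 306 Ω
X_C = 1/(ωC) = 675 Ω
Branch 1: Z₁ = R = 3000 Ω
Branch 2 (series LC): Z₂ = j(X_L − X_C) = −j369 Ω
Parallel: Z = Z₁Z₂/(Z₁+Z₂), |Z| = 367 Ω, ∠Z = -83.0°
|Y| = 1/|Z| = 2.73 mS

2.73 mS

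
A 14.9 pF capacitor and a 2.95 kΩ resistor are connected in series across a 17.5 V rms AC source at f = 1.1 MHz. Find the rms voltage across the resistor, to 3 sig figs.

ω = 2πf = 6.912e+06 rad/s
X_C = 1/(ωC) = 9710 Ω
Z = 2950 − j9710 Ω
|Z| = √(2950² + 9710²) = 10100 Ω
I = V/|Z| = 1.72 mA
V_R = I·|Z_R| = 0.00172 × 2950 = 5.09 V

5.09 V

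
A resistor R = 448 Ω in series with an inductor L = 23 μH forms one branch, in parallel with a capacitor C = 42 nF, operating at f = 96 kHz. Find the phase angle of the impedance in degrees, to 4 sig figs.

ω = 2πf = 603200 rad/s
X_L = ωL = 13.87 Ω
X_C = 1/(ωC) = 39.47 Ω
Branch 1 (R+jX_L): Z₁ = 448.0 + j13.87 Ω, |Z₁| = 448.2 Ω
Branch 2 (−jX_C): Z₂ = −j39.47 Ω
Parallel: Z = Z₁Z₂/(Z₁+Z₂), |Z| = 39.43 Ω, ∠Z = -84.96°

-84.96°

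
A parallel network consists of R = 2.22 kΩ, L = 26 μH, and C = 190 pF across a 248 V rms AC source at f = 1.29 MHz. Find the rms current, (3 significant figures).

ω = 2πf = 8.105e+06 rad/s
X_L = ωL = 211 Ω
X_C = 1/(ωC) = 649 Ω
Parallel: admittances add. Y = 1/R + 1/(jωL) + jωC
Y = (0.000450 − j0.00321) S
|Y| = 0.00324 S → |Z| = 1/|Y| = 309 Ω, ∠Z = −∠Y = 82.0°
I = V/|Z| = 248/309 = 803 mA

803 mA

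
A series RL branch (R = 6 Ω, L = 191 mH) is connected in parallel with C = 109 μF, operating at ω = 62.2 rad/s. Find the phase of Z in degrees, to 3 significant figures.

60.7°

X_L = ωL = 11.9 Ω
X_C = 1/(ωC) = 147 Ω
Branch 1 (R+jX_L): Z₁ = 6.00 + j11.9 Ω, |Z₁| = 13.3 Ω
Branch 2 (−jX_C): Z₂ = −j147 Ω
Parallel: Z = Z₁Z₂/(Z₁+Z₂), |Z| = 14.5 Ω, ∠Z = 60.7°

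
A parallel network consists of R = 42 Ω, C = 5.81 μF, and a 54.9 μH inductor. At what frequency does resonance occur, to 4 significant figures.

8.911 kHz

ω₀ = 1/√(LC) = 1/√(5.49e-05 × 5.81e-06) = 55990 rad/s
f₀ = ω₀/(2π) = 8.911 kHz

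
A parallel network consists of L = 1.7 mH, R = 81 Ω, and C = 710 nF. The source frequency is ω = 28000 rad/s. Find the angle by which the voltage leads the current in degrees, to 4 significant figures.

X_L = ωL = 47.60 Ω
X_C = 1/(ωC) = 50.30 Ω
Parallel: admittances add. Y = 1/R + 1/(jωL) + jωC
Y = (0.01235 − j0.001128) S
|Y| = 0.01240 S → |Z| = 1/|Y| = 80.66 Ω, ∠Z = −∠Y = 5.222°

5.222°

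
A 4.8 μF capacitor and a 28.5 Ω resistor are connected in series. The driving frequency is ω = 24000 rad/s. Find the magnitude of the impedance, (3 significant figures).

X_C = 1/(ωC) = 8.68 Ω
Z = 28.5 − j8.68 Ω
|Z| = √(28.5² + 8.68²) = 29.8 Ω

29.8 Ω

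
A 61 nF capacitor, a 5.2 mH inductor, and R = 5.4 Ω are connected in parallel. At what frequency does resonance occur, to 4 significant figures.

ω₀ = 1/√(LC) = 1/√(0.0052 × 6.1e-08) = 56150 rad/s
f₀ = ω₀/(2π) = 8.936 kHz

8.936 kHz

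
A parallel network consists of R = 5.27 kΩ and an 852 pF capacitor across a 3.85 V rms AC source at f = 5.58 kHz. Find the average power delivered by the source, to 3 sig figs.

ω = 2πf = 35060 rad/s
X_C = 1/(ωC) = 33500 Ω
Parallel: admittances add. Y = 1/R + jωC
Y = (0.000190 + j2.99e-05) S
|Y| = 0.000192 S → |Z| = 1/|Y| = 5210 Ω, ∠Z = −∠Y = -8.95°
I = V/|Z| = 740 μA
P = VI cos φ = 3.85 × 0.000740 × cos(-8.95°) = 2.81 mW

2.81 mW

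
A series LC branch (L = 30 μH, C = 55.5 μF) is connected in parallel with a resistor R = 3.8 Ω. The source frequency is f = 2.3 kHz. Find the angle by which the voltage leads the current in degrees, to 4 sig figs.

-77.92°

ω = 2πf = 14450 rad/s
X_L = ωL = 0.4335 Ω
X_C = 1/(ωC) = 1.247 Ω
Branch 1: Z₁ = R = 3.800 Ω
Branch 2 (series LC): Z₂ = j(X_L − X_C) = −j0.8133 Ω
Parallel: Z = Z₁Z₂/(Z₁+Z₂), |Z| = 0.7953 Ω, ∠Z = -77.92°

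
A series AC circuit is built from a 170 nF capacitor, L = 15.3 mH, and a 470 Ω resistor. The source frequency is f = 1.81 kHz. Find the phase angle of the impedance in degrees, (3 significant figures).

ω = 2πf = 11370 rad/s
X_L = ωL = 174 Ω
X_C = 1/(ωC) = 517 Ω
Net reactance X = X_L − X_C = -343 Ω
Z = 470 − j343 Ω
|Z| = √(470² + 343²) = 582 Ω
∠Z = arctan(-343/470) = -36.1°

-36.1°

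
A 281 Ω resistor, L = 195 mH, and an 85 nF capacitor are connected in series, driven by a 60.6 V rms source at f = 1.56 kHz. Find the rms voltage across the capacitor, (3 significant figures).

ω = 2πf = 9802 rad/s
X_L = ωL = 1910 Ω
X_C = 1/(ωC) = 1200 Ω
Net reactance X = X_L − X_C = 711 Ω
Z = 281 + j711 Ω
|Z| = √(281² + 711²) = 765 Ω
I = V/|Z| = 79.3 mA
V_C = I·|Z_C| = 0.0793 × 1200 = 95.1 V

95.1 V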